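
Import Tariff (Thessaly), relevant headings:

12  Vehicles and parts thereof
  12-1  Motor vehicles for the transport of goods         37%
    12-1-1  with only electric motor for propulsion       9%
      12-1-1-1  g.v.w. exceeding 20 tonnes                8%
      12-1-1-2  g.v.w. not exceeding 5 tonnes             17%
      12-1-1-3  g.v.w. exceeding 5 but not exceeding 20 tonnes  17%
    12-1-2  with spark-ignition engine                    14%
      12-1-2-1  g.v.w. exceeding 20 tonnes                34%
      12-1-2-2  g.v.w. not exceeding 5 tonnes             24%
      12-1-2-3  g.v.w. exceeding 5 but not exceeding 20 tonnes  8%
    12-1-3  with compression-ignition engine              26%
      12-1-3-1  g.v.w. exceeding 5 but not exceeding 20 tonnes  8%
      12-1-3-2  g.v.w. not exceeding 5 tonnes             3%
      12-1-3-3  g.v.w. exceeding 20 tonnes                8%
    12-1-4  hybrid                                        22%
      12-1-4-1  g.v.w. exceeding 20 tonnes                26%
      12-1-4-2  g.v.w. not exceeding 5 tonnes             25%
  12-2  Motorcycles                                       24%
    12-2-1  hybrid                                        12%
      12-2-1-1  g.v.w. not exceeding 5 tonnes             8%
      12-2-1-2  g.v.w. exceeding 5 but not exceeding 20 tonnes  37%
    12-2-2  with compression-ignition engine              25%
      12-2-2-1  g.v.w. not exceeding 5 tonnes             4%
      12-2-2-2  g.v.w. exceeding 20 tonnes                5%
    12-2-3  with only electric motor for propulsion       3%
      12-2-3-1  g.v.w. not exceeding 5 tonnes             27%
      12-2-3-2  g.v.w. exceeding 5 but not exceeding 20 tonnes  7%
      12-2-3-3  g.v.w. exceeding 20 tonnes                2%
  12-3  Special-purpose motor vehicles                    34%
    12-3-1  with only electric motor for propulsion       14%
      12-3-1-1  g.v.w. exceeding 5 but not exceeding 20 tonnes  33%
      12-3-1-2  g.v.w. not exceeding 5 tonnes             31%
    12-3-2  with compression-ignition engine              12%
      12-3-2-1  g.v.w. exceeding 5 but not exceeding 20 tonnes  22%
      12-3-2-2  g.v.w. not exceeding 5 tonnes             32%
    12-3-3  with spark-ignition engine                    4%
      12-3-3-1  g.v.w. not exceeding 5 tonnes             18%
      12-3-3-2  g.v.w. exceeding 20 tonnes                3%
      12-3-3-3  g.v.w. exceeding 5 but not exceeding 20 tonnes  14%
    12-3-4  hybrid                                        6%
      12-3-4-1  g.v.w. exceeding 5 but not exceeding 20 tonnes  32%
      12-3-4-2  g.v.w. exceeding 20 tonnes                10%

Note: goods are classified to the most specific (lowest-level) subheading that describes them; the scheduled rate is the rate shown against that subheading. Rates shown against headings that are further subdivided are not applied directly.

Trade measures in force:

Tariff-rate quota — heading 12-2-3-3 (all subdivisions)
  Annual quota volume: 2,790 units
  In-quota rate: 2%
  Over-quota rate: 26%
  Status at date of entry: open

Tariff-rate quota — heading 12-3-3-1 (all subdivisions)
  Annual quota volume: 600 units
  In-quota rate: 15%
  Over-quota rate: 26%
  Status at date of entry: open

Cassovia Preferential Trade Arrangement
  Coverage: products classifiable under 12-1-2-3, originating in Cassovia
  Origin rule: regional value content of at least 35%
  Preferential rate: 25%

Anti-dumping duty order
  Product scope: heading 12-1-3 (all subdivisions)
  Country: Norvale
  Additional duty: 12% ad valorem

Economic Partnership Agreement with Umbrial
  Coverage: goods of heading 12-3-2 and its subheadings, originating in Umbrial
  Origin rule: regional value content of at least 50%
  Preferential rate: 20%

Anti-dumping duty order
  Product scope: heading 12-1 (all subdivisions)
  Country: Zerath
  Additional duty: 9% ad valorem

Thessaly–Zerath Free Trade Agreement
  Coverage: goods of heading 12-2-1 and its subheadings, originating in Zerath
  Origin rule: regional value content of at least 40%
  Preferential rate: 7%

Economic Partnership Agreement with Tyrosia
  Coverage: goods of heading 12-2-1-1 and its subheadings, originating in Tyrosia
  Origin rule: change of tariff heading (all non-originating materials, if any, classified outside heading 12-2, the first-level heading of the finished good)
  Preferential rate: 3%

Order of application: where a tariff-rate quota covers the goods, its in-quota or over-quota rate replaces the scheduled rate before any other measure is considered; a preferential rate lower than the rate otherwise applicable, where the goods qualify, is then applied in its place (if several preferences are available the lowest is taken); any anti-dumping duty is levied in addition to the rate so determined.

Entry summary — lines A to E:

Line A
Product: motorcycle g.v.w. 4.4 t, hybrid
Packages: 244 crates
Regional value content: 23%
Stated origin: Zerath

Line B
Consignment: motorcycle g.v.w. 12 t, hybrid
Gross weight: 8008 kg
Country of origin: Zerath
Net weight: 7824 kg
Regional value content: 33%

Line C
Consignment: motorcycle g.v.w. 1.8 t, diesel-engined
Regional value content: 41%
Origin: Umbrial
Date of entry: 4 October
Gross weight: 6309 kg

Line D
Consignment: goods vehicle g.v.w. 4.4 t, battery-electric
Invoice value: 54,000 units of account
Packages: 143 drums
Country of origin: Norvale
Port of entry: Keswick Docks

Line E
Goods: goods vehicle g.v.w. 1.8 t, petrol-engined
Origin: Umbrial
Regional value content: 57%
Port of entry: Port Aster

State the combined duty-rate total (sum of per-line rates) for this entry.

Line A: motorcycle → 12-2; hybrid → 12-2-1; g.v.w. 4.4 t → 12-2-1-1. Scheduled 8%. Zerath agreement on 12-2-1: RVC < 40%. → 8%.
Line B: motorcycle → 12-2; hybrid → 12-2-1; g.v.w. 12 t → 12-2-1-2. Scheduled 37%. Zerath agreement on 12-2-1: RVC < 40%. → 37%.
Line C: motorcycle → 12-2; diesel-engined → 12-2-2; g.v.w. 1.8 t → 12-2-2-1. Scheduled 4%. Umbrial agreement on 12-3-2: 12-2-2-1 not covered. → 4%.
Line D: goods vehicle → 12-1; battery-electric → 12-1-1; g.v.w. 4.4 t → 12-1-1-2. Scheduled 17%. No special measure applies. → 17%.
Line E: goods vehicle → 12-1; petrol-engined → 12-1-2; g.v.w. 1.8 t → 12-1-2-2. Scheduled 24%. Umbrial agreement on 12-3-2: 12-1-2-2 not covered. → 24%.
Sum: 8% + 37% + 4% + 17% + 24% = 90%.

90%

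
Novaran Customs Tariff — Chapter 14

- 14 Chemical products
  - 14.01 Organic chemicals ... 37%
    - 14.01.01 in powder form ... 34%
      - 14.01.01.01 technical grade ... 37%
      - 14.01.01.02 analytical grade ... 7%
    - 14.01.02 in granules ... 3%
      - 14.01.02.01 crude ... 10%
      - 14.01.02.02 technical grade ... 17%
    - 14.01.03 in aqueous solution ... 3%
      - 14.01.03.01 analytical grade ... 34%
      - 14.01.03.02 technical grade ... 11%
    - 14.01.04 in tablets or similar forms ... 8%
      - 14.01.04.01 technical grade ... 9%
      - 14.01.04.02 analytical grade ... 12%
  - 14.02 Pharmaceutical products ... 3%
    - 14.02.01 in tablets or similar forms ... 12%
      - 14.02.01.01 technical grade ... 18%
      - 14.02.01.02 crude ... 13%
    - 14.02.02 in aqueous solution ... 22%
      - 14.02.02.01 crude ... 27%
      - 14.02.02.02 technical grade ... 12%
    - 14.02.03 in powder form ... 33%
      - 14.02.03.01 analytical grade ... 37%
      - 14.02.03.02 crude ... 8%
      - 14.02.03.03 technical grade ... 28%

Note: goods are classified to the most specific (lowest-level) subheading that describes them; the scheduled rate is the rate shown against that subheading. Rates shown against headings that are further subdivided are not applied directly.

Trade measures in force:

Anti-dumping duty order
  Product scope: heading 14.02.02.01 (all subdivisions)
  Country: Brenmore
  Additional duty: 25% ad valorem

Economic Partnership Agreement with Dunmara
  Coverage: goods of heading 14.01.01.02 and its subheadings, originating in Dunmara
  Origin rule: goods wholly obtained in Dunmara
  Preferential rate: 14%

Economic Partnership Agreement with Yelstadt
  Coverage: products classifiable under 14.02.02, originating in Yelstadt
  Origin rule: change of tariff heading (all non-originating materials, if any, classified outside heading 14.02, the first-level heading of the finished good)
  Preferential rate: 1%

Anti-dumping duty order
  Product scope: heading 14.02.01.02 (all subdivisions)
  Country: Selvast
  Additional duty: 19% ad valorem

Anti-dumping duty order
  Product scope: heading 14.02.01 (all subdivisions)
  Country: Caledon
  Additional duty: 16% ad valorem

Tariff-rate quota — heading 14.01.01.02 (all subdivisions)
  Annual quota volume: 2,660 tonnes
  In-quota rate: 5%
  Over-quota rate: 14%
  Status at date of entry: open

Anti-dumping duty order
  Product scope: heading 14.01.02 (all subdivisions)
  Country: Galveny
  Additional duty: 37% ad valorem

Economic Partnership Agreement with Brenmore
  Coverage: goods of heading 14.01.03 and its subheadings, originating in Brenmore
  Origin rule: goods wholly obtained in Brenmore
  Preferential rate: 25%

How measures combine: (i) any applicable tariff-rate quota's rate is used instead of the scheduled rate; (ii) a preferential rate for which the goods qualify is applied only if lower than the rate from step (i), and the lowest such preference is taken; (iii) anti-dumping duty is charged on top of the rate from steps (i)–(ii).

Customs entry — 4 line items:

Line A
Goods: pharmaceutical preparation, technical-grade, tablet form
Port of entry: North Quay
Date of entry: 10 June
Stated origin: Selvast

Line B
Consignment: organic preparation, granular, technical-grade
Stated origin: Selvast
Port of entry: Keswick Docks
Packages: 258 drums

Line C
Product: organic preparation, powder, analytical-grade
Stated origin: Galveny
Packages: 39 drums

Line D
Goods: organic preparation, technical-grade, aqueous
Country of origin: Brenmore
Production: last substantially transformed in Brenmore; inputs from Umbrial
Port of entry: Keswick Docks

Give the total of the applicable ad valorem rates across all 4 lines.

Line A: pharmaceutical → 14.02; tablet form → 14.02.01; technical-grade → 14.02.01.01. Scheduled 18%. No special measure applies. → 18%.
Line B: organic → 14.01; granular → 14.01.02; technical-grade → 14.01.02.02. Scheduled 17%. No special measure applies. → 17%.
Line C: organic → 14.01; powder → 14.01.01; analytical-grade → 14.01.01.02. Scheduled 7%. quota on 14.01.01.02 open → in-quota 5%. → 5%.
Line D: organic → 14.01; aqueous → 14.01.03; technical-grade → 14.01.03.02. Scheduled 11%. Brenmore agreement on 14.01.03: not wholly obtained. → 11%.
Sum: 18% + 17% + 5% + 11% = 51%.

51%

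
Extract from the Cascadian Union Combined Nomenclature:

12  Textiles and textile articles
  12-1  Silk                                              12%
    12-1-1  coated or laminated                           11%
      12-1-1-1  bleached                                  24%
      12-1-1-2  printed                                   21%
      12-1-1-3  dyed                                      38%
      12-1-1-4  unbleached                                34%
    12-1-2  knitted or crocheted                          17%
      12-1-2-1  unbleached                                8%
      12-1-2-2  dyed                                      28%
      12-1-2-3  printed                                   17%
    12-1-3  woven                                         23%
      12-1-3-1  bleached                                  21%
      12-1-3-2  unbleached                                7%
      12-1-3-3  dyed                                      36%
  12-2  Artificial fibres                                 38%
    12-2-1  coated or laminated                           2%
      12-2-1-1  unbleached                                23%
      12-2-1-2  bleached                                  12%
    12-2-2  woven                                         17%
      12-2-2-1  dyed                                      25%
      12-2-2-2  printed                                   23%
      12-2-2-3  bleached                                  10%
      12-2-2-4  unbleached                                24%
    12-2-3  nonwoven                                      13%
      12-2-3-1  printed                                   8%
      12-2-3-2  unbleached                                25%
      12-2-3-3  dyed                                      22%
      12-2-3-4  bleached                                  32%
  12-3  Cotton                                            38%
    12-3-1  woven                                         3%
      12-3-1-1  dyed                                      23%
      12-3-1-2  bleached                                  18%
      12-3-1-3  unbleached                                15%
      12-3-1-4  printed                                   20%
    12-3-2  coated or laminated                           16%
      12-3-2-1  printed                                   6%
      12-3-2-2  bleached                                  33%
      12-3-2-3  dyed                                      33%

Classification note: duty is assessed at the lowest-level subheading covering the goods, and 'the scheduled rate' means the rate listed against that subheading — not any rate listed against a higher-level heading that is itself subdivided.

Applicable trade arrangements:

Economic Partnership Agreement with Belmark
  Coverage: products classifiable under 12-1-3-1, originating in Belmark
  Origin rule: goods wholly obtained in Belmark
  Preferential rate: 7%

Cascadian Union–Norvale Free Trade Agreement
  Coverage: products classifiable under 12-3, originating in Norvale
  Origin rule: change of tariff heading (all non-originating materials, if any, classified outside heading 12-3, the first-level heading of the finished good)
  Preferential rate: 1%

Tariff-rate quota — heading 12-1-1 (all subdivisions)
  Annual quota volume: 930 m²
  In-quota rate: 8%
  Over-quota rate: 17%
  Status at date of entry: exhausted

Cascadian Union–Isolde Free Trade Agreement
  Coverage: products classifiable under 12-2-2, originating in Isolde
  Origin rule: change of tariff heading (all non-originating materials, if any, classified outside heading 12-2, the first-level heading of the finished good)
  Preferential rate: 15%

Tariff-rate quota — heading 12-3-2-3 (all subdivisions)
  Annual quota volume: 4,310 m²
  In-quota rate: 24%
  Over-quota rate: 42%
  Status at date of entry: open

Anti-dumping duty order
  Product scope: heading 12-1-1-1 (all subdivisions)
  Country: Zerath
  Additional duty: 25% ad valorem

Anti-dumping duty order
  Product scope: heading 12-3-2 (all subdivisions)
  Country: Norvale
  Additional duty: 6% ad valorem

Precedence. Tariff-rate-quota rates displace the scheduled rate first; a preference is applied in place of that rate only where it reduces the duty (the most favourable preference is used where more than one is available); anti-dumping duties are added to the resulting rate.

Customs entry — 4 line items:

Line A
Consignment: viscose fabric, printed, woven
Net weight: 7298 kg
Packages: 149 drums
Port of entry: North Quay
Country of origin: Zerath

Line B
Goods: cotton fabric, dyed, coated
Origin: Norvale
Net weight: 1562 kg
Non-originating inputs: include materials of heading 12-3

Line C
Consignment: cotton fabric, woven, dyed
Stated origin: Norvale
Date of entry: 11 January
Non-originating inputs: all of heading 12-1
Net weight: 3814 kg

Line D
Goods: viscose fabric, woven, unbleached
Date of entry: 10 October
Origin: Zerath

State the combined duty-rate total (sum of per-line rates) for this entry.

78%

Line A: viscose → 12-2; woven → 12-2-2; printed → 12-2-2-2. Scheduled 23%. No special measure applies. → 23%.
Line B: cotton → 12-3; coated → 12-3-2; dyed → 12-3-2-3. Scheduled 33%. quota on 12-3-2-3 open → in-quota 24%; Norvale agreement on 12-3: CTH not met; anti-dumping (Norvale, 12-3-2): +6%; total 24% + 6% = 30%. → 30%.
Line C: cotton → 12-3; woven → 12-3-1; dyed → 12-3-1-1. Scheduled 23%. Norvale agreement on 12-3: CTH met → 1% available; preferential 1%. → 1%.
Line D: viscose → 12-2; woven → 12-2-2; unbleached → 12-2-2-4. Scheduled 24%. No special measure applies. → 24%.
Sum: 23% + 30% + 1% + 24% = 78%.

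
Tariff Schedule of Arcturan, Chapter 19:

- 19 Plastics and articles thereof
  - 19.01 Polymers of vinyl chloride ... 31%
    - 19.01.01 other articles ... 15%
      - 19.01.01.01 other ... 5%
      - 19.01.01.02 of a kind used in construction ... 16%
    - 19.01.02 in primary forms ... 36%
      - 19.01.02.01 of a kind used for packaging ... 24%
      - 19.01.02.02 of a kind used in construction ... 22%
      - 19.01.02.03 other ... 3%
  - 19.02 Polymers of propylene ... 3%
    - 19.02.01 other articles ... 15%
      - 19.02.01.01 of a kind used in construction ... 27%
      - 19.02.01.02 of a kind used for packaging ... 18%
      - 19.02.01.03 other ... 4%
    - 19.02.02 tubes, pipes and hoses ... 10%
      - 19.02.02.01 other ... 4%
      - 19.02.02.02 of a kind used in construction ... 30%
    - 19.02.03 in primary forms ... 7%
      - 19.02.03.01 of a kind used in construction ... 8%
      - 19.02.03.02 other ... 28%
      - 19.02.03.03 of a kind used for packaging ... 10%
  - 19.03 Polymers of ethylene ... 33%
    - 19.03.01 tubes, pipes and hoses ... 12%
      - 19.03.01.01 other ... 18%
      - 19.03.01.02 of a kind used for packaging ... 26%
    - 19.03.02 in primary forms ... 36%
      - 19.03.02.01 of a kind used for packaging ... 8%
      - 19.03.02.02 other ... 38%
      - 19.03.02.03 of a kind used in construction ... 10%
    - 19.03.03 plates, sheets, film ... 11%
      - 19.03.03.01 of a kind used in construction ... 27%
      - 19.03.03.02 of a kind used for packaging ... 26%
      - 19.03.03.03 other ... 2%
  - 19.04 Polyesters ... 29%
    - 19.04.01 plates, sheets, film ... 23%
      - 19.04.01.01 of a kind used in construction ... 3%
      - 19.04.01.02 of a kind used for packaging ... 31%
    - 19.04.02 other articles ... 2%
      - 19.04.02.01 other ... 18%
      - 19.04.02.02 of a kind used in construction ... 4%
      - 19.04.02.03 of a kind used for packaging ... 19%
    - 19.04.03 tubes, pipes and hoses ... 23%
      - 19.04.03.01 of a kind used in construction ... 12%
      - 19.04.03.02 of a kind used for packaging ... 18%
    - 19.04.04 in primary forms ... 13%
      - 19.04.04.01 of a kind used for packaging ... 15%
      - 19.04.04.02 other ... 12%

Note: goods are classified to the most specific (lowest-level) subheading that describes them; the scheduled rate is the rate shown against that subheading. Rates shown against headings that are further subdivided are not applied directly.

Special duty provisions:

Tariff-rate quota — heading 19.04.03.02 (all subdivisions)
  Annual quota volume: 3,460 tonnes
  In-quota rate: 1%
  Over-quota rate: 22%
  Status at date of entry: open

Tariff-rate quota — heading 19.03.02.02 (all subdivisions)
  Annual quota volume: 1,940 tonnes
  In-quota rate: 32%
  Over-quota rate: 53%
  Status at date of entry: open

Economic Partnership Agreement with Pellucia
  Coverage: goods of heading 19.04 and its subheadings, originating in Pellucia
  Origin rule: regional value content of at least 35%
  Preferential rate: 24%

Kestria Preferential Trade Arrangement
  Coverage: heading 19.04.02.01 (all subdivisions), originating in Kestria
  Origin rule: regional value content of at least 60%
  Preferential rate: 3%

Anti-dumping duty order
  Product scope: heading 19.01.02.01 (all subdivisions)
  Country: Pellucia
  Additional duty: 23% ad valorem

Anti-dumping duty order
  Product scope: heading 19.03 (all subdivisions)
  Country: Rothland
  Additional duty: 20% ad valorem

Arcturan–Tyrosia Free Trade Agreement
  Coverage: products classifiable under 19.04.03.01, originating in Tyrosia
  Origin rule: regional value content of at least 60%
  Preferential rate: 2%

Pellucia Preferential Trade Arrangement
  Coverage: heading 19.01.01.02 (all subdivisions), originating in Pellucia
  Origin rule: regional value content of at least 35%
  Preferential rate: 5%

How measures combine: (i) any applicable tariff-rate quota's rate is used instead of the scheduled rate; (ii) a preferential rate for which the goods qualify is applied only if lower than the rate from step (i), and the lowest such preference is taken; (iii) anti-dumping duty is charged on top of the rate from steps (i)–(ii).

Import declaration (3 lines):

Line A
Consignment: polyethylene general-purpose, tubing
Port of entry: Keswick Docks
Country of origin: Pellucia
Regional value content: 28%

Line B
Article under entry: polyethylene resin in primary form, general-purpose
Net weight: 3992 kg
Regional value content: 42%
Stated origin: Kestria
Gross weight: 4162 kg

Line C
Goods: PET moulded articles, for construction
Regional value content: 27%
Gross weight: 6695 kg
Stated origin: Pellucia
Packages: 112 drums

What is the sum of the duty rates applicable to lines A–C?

Line A: polyethylene → 19.03; tubing → 19.03.01; general-purpose → 19.03.01.01. Scheduled 18%. Pellucia agreement on 19.04: 19.03.01.01 not covered; Pellucia agreement on 19.01.01.02: 19.03.01.01 not covered. → 18%.
Line B: polyethylene → 19.03; resin in primary form → 19.03.02; general-purpose → 19.03.02.02. Scheduled 38%. quota on 19.03.02.02 open → in-quota 32%; Kestria agreement on 19.04.02.01: 19.03.02.02 not covered. → 32%.
Line C: PET → 19.04; moulded articles → 19.04.02; for construction → 19.04.02.02. Scheduled 4%. Pellucia agreement on 19.04: RVC < 35%; Pellucia agreement on 19.01.01.02: 19.04.02.02 not covered. → 4%.
Sum: 18% + 32% + 4% = 54%.

54%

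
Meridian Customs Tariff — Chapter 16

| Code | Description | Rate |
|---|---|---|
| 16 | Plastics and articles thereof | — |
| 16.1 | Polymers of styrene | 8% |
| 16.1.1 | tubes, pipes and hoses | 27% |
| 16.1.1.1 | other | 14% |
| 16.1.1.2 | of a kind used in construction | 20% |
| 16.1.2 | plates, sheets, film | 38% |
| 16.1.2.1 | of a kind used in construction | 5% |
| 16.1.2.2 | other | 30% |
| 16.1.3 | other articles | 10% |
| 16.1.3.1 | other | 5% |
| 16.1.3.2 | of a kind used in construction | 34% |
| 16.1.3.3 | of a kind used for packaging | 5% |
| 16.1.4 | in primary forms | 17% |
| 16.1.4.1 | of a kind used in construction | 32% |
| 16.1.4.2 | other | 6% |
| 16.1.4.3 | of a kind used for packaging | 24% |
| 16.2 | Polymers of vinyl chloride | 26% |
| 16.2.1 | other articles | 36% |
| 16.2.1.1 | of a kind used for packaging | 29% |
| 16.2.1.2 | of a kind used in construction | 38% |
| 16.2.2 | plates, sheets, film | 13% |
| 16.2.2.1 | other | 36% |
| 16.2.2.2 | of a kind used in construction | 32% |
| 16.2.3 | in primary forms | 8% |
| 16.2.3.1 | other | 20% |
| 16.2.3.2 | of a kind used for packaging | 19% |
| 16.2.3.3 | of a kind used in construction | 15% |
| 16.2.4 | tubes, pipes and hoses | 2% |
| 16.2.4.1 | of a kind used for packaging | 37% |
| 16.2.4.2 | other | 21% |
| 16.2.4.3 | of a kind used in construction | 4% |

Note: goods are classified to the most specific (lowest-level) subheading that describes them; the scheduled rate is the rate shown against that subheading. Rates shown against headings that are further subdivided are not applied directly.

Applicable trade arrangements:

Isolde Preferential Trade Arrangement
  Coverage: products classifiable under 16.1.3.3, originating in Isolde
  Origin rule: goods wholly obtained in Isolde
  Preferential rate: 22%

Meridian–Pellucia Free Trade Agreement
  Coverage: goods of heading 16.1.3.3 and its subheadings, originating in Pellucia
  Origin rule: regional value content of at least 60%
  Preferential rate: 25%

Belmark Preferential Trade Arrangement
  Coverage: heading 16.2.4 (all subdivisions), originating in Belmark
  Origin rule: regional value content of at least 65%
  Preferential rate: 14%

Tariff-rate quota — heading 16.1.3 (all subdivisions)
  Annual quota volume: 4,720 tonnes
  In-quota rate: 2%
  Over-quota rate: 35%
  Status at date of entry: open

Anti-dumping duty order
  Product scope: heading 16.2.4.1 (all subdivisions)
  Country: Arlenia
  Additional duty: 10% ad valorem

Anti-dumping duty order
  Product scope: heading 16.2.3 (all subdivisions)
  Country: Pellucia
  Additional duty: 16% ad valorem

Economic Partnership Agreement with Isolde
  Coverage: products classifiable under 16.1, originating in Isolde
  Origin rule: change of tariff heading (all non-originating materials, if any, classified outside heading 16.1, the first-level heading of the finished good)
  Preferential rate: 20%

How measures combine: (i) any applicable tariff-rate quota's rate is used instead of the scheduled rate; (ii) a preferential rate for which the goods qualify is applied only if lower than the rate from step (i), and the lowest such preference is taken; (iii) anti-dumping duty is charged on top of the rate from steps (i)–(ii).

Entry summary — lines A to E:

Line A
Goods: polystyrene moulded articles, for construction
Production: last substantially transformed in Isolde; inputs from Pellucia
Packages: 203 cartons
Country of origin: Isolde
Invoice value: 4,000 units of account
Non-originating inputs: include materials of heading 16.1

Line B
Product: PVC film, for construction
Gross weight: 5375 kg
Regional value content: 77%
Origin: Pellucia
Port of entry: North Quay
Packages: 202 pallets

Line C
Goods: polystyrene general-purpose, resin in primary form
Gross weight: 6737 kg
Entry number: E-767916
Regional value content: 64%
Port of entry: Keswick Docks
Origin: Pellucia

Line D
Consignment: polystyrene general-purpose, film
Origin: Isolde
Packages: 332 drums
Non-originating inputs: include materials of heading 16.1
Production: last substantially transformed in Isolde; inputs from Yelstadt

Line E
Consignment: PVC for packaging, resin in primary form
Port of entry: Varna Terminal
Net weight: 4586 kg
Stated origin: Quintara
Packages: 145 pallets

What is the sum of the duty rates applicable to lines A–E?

89%

Line A: polystyrene → 16.1; moulded articles → 16.1.3; for construction → 16.1.3.2. Scheduled 34%. quota on 16.1.3 open → in-quota 2%; Isolde agreement on 16.1.3.3: 16.1.3.2 not covered; Isolde agreement on 16.1: CTH not met. → 2%.
Line B: PVC → 16.2; film → 16.2.2; for construction → 16.2.2.2. Scheduled 32%. Pellucia agreement on 16.1.3.3: 16.2.2.2 not covered. → 32%.
Line C: polystyrene → 16.1; resin in primary form → 16.1.4; general-purpose → 16.1.4.2. Scheduled 6%. Pellucia agreement on 16.1.3.3: 16.1.4.2 not covered. → 6%.
Line D: polystyrene → 16.1; film → 16.1.2; general-purpose → 16.1.2.2. Scheduled 30%. Isolde agreement on 16.1.3.3: 16.1.2.2 not covered; Isolde agreement on 16.1: CTH not met. → 30%.
Line E: PVC → 16.2; resin in primary form → 16.2.3; for packaging → 16.2.3.2. Scheduled 19%. No special measure applies. → 19%.
Sum: 2% + 32% + 6% + 30% + 19% = 89%.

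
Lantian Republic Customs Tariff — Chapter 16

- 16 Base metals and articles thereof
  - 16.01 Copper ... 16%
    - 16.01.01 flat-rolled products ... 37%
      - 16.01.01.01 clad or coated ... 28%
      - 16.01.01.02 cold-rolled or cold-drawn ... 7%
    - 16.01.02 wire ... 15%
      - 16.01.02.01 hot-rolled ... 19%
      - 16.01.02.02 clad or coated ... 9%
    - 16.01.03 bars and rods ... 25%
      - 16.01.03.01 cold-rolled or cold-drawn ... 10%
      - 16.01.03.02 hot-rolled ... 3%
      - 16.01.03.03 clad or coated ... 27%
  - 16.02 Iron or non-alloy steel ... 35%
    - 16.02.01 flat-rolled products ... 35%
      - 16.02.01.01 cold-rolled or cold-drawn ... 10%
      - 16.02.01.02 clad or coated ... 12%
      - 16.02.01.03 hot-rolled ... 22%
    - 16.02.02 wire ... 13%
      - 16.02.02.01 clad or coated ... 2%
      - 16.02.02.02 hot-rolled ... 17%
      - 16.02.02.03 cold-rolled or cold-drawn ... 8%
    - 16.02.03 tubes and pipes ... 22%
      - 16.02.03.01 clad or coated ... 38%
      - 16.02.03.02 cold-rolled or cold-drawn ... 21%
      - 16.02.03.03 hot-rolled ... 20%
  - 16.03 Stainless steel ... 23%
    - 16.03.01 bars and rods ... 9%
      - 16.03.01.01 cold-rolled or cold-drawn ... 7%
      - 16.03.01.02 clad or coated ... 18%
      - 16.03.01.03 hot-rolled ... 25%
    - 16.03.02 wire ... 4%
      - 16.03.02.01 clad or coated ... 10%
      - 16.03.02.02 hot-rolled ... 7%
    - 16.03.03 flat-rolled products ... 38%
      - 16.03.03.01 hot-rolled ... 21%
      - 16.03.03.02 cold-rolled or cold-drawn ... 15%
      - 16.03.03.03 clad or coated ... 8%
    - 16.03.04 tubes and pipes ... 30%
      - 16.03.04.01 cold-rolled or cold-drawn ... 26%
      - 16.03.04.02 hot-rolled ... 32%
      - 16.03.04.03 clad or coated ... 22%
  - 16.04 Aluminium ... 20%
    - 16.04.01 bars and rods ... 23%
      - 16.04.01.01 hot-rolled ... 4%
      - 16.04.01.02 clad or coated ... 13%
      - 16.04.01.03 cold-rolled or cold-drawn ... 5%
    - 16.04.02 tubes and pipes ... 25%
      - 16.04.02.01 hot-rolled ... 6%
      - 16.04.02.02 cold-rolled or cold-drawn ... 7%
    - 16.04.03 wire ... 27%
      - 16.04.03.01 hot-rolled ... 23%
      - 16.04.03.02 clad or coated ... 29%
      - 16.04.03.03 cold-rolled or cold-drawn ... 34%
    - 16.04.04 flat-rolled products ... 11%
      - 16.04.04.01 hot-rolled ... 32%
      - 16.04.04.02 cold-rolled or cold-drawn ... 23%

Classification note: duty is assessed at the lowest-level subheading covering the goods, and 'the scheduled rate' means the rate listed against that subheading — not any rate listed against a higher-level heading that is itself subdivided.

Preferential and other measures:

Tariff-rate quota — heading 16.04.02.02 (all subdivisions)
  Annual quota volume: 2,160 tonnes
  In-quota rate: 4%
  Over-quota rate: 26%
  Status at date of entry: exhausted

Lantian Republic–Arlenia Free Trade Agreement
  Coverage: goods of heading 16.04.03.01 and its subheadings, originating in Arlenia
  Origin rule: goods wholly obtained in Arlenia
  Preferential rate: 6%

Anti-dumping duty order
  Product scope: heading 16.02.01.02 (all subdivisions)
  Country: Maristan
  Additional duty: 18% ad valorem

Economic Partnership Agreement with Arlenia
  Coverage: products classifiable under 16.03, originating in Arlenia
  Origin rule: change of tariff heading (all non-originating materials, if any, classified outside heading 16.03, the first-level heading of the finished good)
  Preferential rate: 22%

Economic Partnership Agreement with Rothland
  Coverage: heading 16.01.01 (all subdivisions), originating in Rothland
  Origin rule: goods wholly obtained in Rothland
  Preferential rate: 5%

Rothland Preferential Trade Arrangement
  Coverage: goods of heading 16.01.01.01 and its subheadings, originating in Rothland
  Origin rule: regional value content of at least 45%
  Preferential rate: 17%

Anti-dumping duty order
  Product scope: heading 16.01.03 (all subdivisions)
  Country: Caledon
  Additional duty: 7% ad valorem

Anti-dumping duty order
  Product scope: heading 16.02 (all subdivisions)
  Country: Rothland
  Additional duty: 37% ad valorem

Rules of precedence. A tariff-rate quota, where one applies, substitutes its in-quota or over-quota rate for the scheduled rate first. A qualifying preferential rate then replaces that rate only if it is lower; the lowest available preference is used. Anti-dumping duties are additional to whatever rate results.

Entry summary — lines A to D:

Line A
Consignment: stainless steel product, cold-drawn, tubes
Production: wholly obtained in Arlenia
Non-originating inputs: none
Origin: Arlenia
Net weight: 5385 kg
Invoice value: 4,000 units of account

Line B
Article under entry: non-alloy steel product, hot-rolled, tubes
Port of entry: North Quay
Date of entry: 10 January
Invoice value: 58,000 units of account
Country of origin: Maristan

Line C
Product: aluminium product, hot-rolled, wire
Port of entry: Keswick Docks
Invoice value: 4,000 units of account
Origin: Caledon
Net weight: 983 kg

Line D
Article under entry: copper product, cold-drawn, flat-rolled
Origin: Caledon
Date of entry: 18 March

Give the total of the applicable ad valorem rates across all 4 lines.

Line A: stainless steel → 16.03; tubes → 16.03.04; cold-drawn → 16.03.04.01. Scheduled 26%. Arlenia agreement on 16.04.03.01: 16.03.04.01 not covered; Arlenia agreement on 16.03: CTH met → 22% available; preferential 22%. → 22%.
Line B: non-alloy steel → 16.02; tubes → 16.02.03; hot-rolled → 16.02.03.03. Scheduled 20%. No special measure applies. → 20%.
Line C: aluminium → 16.04; wire → 16.04.03; hot-rolled → 16.04.03.01. Scheduled 23%. No special measure applies. → 23%.
Line D: copper → 16.01; flat-rolled → 16.01.01; cold-drawn → 16.01.01.02. Scheduled 7%. No special measure applies. → 7%.
Sum: 22% + 20% + 23% + 7% = 72%.

72%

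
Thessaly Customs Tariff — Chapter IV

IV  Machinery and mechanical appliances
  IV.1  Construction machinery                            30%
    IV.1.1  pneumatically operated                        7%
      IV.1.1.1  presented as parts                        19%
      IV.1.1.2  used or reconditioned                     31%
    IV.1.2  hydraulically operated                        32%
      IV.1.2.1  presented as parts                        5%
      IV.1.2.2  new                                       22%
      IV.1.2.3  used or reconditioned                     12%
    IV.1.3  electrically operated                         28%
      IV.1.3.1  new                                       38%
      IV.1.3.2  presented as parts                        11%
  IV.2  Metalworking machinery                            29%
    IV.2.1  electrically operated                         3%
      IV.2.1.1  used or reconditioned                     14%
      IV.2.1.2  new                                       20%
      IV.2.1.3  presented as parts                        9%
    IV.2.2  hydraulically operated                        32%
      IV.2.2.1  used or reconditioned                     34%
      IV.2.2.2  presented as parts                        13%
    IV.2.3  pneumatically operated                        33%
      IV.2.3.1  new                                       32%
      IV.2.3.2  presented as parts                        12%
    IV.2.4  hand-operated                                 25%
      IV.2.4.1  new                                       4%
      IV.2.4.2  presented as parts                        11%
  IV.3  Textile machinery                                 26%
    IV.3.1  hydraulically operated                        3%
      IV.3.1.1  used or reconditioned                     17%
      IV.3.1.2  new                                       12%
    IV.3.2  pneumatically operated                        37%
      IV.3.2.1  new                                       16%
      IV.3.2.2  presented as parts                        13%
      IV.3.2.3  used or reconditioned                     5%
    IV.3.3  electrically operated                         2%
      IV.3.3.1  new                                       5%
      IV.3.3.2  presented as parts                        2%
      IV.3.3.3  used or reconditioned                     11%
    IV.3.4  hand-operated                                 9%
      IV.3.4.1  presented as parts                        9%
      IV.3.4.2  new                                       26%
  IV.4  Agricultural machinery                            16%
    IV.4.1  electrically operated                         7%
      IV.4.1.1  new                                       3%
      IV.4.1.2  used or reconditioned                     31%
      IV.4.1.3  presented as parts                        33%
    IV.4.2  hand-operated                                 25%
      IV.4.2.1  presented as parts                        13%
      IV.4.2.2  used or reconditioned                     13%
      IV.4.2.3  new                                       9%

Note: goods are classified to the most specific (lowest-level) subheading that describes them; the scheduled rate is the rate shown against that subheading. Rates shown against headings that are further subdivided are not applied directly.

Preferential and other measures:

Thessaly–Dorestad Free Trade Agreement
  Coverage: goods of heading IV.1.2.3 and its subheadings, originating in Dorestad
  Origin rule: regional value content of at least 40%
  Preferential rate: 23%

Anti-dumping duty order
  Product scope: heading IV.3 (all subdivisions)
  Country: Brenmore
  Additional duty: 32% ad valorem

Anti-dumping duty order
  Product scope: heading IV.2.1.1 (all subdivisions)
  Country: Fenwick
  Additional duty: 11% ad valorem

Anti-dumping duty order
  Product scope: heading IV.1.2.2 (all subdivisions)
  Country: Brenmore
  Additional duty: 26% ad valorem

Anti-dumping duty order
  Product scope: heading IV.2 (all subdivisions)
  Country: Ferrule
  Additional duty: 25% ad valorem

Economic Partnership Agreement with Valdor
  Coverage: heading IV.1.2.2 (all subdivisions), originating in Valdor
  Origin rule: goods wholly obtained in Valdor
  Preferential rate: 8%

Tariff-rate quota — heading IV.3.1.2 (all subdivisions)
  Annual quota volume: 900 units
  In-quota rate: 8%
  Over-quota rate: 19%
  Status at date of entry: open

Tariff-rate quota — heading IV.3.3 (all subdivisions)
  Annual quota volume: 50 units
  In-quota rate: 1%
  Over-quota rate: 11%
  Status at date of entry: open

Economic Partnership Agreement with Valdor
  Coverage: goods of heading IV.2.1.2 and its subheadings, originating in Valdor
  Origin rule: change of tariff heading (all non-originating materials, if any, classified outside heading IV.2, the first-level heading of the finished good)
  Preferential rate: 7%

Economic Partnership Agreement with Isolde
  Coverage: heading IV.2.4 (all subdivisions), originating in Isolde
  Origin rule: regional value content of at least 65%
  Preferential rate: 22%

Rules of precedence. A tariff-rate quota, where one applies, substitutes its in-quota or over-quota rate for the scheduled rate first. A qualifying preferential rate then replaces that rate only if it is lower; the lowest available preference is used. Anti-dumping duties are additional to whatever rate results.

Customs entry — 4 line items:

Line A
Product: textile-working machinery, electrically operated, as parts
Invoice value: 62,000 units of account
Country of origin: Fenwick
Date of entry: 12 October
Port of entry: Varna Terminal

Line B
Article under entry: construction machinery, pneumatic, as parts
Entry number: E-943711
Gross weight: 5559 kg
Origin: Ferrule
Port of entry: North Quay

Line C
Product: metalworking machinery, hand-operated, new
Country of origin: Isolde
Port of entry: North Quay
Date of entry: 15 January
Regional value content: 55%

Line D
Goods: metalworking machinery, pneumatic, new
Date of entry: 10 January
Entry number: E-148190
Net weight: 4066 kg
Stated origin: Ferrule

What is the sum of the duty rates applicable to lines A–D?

81%

Line A: textile-working → IV.3; electrically operated → IV.3.3; as parts → IV.3.3.2. Scheduled 2%. quota on IV.3.3 open → in-quota 1%. → 1%.
Line B: construction → IV.1; pneumatic → IV.1.1; as parts → IV.1.1.1. Scheduled 19%. No special measure applies. → 19%.
Line C: metalworking → IV.2; hand-operated → IV.2.4; new → IV.2.4.1. Scheduled 4%. Isolde agreement on IV.2.4: RVC < 65%. → 4%.
Line D: metalworking → IV.2; pneumatic → IV.2.3; new → IV.2.3.1. Scheduled 32%. anti-dumping (Ferrule, IV.2): +25%; total 32% + 25% = 57%. → 57%.
Sum: 1% + 19% + 4% + 57% = 81%.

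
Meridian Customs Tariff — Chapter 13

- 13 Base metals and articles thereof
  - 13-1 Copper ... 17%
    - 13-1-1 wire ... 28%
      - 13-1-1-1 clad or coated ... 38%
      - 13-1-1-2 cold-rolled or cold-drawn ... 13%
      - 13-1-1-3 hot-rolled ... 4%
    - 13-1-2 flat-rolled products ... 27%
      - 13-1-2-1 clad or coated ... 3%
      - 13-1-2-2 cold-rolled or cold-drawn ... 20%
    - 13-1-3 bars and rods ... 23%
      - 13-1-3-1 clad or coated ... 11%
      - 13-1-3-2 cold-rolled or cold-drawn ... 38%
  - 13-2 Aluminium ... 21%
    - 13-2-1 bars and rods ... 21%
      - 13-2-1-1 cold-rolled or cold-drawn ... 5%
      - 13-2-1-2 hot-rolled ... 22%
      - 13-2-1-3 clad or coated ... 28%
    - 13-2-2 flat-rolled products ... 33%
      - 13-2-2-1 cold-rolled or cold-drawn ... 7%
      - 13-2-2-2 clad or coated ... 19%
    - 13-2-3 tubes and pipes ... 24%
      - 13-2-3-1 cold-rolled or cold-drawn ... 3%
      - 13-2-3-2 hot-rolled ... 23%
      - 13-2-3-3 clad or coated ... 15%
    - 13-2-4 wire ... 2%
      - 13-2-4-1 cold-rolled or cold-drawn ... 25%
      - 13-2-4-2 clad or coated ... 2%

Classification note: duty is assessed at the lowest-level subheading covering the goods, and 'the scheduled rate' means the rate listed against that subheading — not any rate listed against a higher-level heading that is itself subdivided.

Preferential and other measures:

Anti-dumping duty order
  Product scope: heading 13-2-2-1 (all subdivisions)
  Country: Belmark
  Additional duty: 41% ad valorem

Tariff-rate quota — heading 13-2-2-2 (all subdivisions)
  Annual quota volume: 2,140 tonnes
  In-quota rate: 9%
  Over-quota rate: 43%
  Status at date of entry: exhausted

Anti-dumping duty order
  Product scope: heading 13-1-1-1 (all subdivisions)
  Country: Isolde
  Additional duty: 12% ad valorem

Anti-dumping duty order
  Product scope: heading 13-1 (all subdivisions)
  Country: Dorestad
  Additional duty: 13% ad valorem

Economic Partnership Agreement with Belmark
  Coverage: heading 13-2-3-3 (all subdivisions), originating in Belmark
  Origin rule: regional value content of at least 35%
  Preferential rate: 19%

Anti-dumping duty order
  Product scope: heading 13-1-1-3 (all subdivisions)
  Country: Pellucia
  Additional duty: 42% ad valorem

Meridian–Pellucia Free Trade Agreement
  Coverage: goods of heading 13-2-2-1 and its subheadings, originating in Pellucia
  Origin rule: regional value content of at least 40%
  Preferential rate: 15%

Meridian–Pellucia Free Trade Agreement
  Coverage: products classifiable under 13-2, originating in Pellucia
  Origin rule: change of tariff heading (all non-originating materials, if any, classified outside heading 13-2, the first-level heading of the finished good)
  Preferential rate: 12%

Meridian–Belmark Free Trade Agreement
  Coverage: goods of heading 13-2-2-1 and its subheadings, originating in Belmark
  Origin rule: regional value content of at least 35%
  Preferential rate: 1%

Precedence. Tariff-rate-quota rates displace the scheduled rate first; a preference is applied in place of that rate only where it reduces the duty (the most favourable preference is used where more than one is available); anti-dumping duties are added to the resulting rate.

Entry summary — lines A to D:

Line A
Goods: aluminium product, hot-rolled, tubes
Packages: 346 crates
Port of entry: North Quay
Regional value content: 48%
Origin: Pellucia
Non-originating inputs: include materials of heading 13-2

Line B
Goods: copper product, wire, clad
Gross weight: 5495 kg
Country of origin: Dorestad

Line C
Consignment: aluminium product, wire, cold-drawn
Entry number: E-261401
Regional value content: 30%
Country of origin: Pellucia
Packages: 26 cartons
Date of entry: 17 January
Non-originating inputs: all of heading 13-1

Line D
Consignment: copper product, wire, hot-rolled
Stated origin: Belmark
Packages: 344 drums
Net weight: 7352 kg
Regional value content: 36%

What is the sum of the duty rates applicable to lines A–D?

90%

Line A: aluminium → 13-2; tubes → 13-2-3; hot-rolled → 13-2-3-2. Scheduled 23%. Pellucia agreement on 13-2-2-1: 13-2-3-2 not covered; Pellucia agreement on 13-2: CTH not met. → 23%.
Line B: copper → 13-1; wire → 13-1-1; clad → 13-1-1-1. Scheduled 38%. anti-dumping (Dorestad, 13-1): +13%; total 38% + 13% = 51%. → 51%.
Line C: aluminium → 13-2; wire → 13-2-4; cold-drawn → 13-2-4-1. Scheduled 25%. Pellucia agreement on 13-2-2-1: 13-2-4-1 not covered; Pellucia agreement on 13-2: CTH met → 12% available; preferential 12%. → 12%.
Line D: copper → 13-1; wire → 13-1-1; hot-rolled → 13-1-1-3. Scheduled 4%. Belmark agreement on 13-2-3-3: 13-1-1-3 not covered; Belmark agreement on 13-2-2-1: 13-1-1-3 not covered. → 4%.
Sum: 23% + 51% + 12% + 4% = 90%.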